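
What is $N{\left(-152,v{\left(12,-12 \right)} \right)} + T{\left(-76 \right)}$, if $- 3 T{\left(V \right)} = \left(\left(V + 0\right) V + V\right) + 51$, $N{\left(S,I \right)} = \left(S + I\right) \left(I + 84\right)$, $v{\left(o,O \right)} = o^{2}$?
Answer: $-3741$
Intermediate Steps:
$N{\left(S,I \right)} = \left(84 + I\right) \left(I + S\right)$ ($N{\left(S,I \right)} = \left(I + S\right) \left(84 + I\right) = \left(84 + I\right) \left(I + S\right)$)
$T{\left(V \right)} = -17 - \frac{V}{3} - \frac{V^{2}}{3}$ ($T{\left(V \right)} = - \frac{\left(\left(V + 0\right) V + V\right) + 51}{3} = - \frac{\left(V V + V\right) + 51}{3} = - \frac{\left(V^{2} + V\right) + 51}{3} = - \frac{\left(V + V^{2}\right) + 51}{3} = - \frac{51 + V + V^{2}}{3} = -17 - \frac{V}{3} - \frac{V^{2}}{3}$)
$N{\left(-152,v{\left(12,-12 \right)} \right)} + T{\left(-76 \right)} = \left(\left(12^{2}\right)^{2} + 84 \cdot 12^{2} + 84 \left(-152\right) + 12^{2} \left(-152\right)\right) - \left(- \frac{25}{3} + \frac{5776}{3}\right) = \left(144^{2} + 84 \cdot 144 - 12768 + 144 \left(-152\right)\right) - 1917 = \left(20736 + 12096 - 12768 - 21888\right) - 1917 = -1824 - 1917 = -3741$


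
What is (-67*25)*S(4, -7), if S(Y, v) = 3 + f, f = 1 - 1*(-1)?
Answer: -8375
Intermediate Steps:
f = 2 (f = 1 + 1 = 2)
S(Y, v) = 5 (S(Y, v) = 3 + 2 = 5)
(-67*25)*S(4, -7) = -67*25*5 = -1675*5 = -8375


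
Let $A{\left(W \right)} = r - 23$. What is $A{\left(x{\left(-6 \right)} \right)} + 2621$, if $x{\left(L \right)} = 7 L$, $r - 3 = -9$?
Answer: $2592$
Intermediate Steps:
$r = -6$ ($r = 3 - 9 = -6$)
$A{\left(W \right)} = -29$ ($A{\left(W \right)} = -6 - 23 = -29$)
$A{\left(x{\left(-6 \right)} \right)} + 2621 = -29 + 2621 = 2592$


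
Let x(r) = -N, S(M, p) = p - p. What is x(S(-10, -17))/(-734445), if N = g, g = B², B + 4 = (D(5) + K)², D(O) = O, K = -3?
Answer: 0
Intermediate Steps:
S(M, p) = 0
B = 0 (B = -4 + (5 - 3)² = -4 + 2² = -4 + 4 = 0)
g = 0 (g = 0² = 0)
N = 0
x(r) = 0 (x(r) = -1*0 = 0)
x(S(-10, -17))/(-734445) = 0/(-734445) = 0*(-1/734445) = 0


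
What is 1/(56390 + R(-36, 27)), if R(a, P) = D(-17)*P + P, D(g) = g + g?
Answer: 1/55499 ≈ 1.8018e-5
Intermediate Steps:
D(g) = 2*g
R(a, P) = -33*P (R(a, P) = (2*(-17))*P + P = -34*P + P = -33*P)
1/(56390 + R(-36, 27)) = 1/(56390 - 33*27) = 1/(56390 - 891) = 1/55499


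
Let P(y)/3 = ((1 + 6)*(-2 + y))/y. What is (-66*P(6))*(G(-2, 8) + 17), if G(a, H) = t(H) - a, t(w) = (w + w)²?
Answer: -254100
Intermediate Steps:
t(w) = 4*w² (t(w) = (2*w)² = 4*w²)
G(a, H) = -a + 4*H² (G(a, H) = 4*H² - a = -a + 4*H²)
P(y) = 3*(-14 + 7*y)/y (P(y) = 3*(((1 + 6)*(-2 + y))/y) = 3*((7*(-2 + y))/y) = 3*((-14 + 7*y)/y) = 3*(-14 + 7*y)/y)
(-66*P(6))*(G(-2, 8) + 17) = (-66*(21 - 42/6))*((-1*(-2) + 4*8²) + 17) = (-66*(21 - 42*⅙))*((2 + 4*64) + 17) = (-66*(21 - 7))*((2 + 256) + 17) = (-66*14)*(258 + 17) = -924*275 = -254100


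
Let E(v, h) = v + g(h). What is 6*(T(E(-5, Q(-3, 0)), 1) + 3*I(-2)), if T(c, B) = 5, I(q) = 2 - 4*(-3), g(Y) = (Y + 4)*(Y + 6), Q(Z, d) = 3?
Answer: 282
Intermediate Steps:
g(Y) = (4 + Y)*(6 + Y)
I(q) = 14 (I(q) = 2 + 12 = 14)
E(v, h) = 24 + v + h² + 10*h (E(v, h) = v + (24 + h² + 10*h) = 24 + v + h² + 10*h)
6*(T(E(-5, Q(-3, 0)), 1) + 3*I(-2)) = 6*(5 + 3*14) = 6*(5 + 42) = 6*47 = 282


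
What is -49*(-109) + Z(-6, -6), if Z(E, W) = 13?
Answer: 5354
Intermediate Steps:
-49*(-109) + Z(-6, -6) = -49*(-109) + 13 = 5341 + 13 = 5354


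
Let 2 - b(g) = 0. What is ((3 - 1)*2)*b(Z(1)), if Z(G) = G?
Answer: 8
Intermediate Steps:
b(g) = 2 (b(g) = 2 - 1*0 = 2 + 0 = 2)
((3 - 1)*2)*b(Z(1)) = ((3 - 1)*2)*2 = (2*2)*2 = 4*2 = 8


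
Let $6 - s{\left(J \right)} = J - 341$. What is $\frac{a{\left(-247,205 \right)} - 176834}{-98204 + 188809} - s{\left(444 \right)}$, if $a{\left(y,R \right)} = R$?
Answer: $\frac{8612056}{90605} \approx 95.051$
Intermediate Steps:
$s{\left(J \right)} = 347 - J$ ($s{\left(J \right)} = 6 - \left(J - 341\right) = 6 - \left(-341 + J\right) = 347 - J$)
$\frac{a{\left(-247,205 \right)} - 176834}{-98204 + 188809} - s{\left(444 \right)} = \frac{205 - 176834}{-98204 + 188809} - \left(347 - 444\right) = - \frac{176629}{90605} - \left(347 - 444\right) = \left(-176629\right) \frac{1}{90605} - -97 = - \frac{176629}{90605} + 97 = \frac{8612056}{90605}$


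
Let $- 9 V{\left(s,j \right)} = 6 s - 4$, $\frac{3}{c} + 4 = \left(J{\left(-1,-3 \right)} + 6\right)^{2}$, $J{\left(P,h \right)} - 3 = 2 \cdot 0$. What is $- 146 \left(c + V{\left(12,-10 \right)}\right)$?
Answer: $\frac{760514}{693} \approx 1097.4$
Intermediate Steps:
$J{\left(P,h \right)} = 3$ ($J{\left(P,h \right)} = 3 + 2 \cdot 0 = 3 + 0 = 3$)
$c = \frac{3}{77}$ ($c = \frac{3}{-4 + \left(3 + 6\right)^{2}} = \frac{3}{-4 + 9^{2}} = \frac{3}{-4 + 81} = \frac{3}{77} \approx 0.038961$)
$V{\left(s,j \right)} = \frac{4}{9} - \frac{2 s}{3}$ ($V{\left(s,j \right)} = - \frac{6 s - 4}{9} = - \frac{-4 + 6 s}{9} = \frac{4}{9} - \frac{2 s}{3}$)
$- 146 \left(c + V{\left(12,-10 \right)}\right) = - 146 \left(\frac{3}{77} + \left(\frac{4}{9} - 8\right)\right) = - 146 \left(\frac{3}{77} - \frac{68}{9}\right) = \left(-146\right) \left(- \frac{5209}{693}\right) = \frac{760514}{693}$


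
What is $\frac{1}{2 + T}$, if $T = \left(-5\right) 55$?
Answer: $- \frac{1}{273} \approx -0.003663$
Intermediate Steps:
$T = -275$
$\frac{1}{2 + T} = \frac{1}{2 - 275} = \frac{1}{-273} = - \frac{1}{273}$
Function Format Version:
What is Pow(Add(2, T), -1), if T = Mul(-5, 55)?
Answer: Rational(-1, 273) ≈ -0.0036630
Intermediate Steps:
T = -275
Pow(Add(2, T), -1) = Pow(Add(2, -275), -1) = Pow(-273, -1) = Rational(-1, 273)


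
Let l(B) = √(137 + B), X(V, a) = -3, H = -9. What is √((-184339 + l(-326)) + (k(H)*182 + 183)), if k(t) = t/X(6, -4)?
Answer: √(-183610 + 3*I*√21) ≈ 0.016 + 428.5*I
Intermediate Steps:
k(t) = -t/3 (k(t) = t/(-3) = t*(-⅓) = -t/3)
√((-184339 + l(-326)) + (k(H)*182 + 183)) = √((-184339 + √(137 - 326)) + (-⅓*(-9)*182 + 183)) = √((-184339 + √(-189)) + (3*182 + 183)) = √((-184339 + 3*I*√21) + (546 + 183)) = √((-184339 + 3*I*√21) + 729) = √(-183610 + 3*I*√21)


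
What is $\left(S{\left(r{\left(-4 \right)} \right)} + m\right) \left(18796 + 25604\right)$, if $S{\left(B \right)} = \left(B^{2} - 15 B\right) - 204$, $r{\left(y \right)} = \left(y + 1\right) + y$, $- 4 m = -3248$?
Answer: $33832800$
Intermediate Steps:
$m = 812$ ($m = \left(- \frac{1}{4}\right) \left(-3248\right) = 812$)
$r{\left(y \right)} = 1 + 2 y$ ($r{\left(y \right)} = \left(1 + y\right) + y = 1 + 2 y$)
$S{\left(B \right)} = -204 + B^{2} - 15 B$
$\left(S{\left(r{\left(-4 \right)} \right)} + m\right) \left(18796 + 25604\right) = \left(\left(-204 + \left(1 + 2 \left(-4\right)\right)^{2} - 15 \left(1 + 2 \left(-4\right)\right)\right) + 812\right) \left(18796 + 25604\right) = \left(\left(-204 + \left(1 - 8\right)^{2} - 15 \left(1 - 8\right)\right) + 812\right) 44400 = \left(\left(-204 + \left(-7\right)^{2} - -105\right) + 812\right) 44400 = \left(\left(-204 + 49 + 105\right) + 812\right) 44400 = \left(-50 + 812\right) 44400 = 762 \cdot 44400 = 33832800$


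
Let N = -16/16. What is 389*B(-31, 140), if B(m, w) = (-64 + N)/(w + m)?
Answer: -25285/109 ≈ -231.97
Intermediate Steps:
N = -1 (N = -16*1/16 = -1)
B(m, w) = -65/(m + w) (B(m, w) = (-64 - 1)/(w + m) = -65/(m + w))
389*B(-31, 140) = 389*(-65/(-31 + 140)) = 389*(-65/109) = -25285/109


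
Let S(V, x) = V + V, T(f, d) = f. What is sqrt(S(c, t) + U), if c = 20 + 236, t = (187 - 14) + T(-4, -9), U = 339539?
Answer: sqrt(340051) ≈ 583.14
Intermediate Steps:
t = 169 (t = (187 - 14) - 4 = 173 - 4 = 169)
c = 256
S(V, x) = 2*V
sqrt(S(c, t) + U) = sqrt(2*256 + 339539) = sqrt(512 + 339539) = sqrt(340051)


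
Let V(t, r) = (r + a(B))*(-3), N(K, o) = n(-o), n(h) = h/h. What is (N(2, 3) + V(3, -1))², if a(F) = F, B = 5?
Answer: 121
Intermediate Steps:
n(h) = 1
N(K, o) = 1
V(t, r) = -15 - 3*r (V(t, r) = (r + 5)*(-3) = (5 + r)*(-3) = -15 - 3*r)
(N(2, 3) + V(3, -1))² = (1 + (-15 - 3*(-1)))² = (1 + (-15 + 3))² = (1 - 12)² = (-11)² = 121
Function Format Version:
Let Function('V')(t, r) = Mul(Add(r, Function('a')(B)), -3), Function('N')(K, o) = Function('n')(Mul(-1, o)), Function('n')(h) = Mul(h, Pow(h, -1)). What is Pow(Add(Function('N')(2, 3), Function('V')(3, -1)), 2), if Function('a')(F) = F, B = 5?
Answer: 121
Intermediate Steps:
Function('n')(h) = 1
Function('N')(K, o) = 1
Function('V')(t, r) = Add(-15, Mul(-3, r)) (Function('V')(t, r) = Mul(Add(r, 5), -3) = Mul(Add(5, r), -3) = Add(-15, Mul(-3, r)))
Pow(Add(Function('N')(2, 3), Function('V')(3, -1)), 2) = Pow(Add(1, Add(-15, Mul(-3, -1))), 2) = Pow(Add(1, Add(-15, 3)), 2) = Pow(Add(1, -12), 2) = Pow(-11, 2) = 121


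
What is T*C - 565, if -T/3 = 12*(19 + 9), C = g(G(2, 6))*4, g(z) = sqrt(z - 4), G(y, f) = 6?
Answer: -565 - 4032*sqrt(2) ≈ -6267.1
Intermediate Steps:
g(z) = sqrt(-4 + z)
C = 4*sqrt(2) (C = sqrt(-4 + 6)*4 = sqrt(2)*4 = 4*sqrt(2) ≈ 5.6569)
T = -1008 (T = -36*(19 + 9) = -36*28 = -3*336 = -1008)
T*C - 565 = -4032*sqrt(2) - 565 = -565 - 4032*sqrt(2)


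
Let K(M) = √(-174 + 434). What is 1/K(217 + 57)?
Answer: √65/130 ≈ 0.062017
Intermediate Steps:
K(M) = 2*√65 (K(M) = √260 = 2*√65)
1/K(217 + 57) = 1/(2*√65) = √65/130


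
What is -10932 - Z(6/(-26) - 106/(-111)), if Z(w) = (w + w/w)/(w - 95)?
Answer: -185898349/17005 ≈ -10932.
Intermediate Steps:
Z(w) = (1 + w)/(-95 + w) (Z(w) = (w + 1)/(-95 + w) = (1 + w)/(-95 + w))
-10932 - Z(6/(-26) - 106/(-111)) = -10932 - (1 + (6/(-26) - 106/(-111)))/(-95 + (6/(-26) - 106/(-111))) = -10932 - (1 + (6*(-1/26) - 106*(-1/111)))/(-95 + (6*(-1/26) - 106*(-1/111))) = -10932 - (1 + (-3/13 + 106/111))/(-95 + (-3/13 + 106/111)) = -10932 - (1 + 1045/1443)/(-95 + 1045/1443) = -10932 - 2488/((-136040/1443)*1443) = -10932 - (-1443)*2488/(136040*1443) = -10932 - 1*(-311/17005) = -10932 + 311/17005 = -185898349/17005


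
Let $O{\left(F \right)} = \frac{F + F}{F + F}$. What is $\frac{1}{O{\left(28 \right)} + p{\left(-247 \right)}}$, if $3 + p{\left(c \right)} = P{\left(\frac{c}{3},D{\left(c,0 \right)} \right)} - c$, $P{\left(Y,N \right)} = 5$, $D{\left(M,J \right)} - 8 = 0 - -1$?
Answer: $\frac{1}{250} \approx 0.004$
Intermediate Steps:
$D{\left(M,J \right)} = 9$ ($D{\left(M,J \right)} = 8 + \left(0 - -1\right) = 8 + \left(0 + 1\right) = 8 + 1 = 9$)
$p{\left(c \right)} = 2 - c$ ($p{\left(c \right)} = -3 - \left(-5 + c\right) = 2 - c$)
$O{\left(F \right)} = 1$ ($O{\left(F \right)} = \frac{2 F}{2 F} = 2 F \frac{1}{2 F} = 1$)
$\frac{1}{O{\left(28 \right)} + p{\left(-247 \right)}} = \frac{1}{1 + \left(2 - -247\right)} = \frac{1}{1 + \left(2 + 247\right)} = \frac{1}{1 + 249} = \frac{1}{250}$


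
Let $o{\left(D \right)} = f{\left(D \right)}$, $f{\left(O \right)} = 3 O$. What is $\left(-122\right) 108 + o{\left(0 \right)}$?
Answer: $-13176$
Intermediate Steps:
$o{\left(D \right)} = 3 D$
$\left(-122\right) 108 + o{\left(0 \right)} = \left(-122\right) 108 + 3 \cdot 0 = -13176 + 0 = -13176$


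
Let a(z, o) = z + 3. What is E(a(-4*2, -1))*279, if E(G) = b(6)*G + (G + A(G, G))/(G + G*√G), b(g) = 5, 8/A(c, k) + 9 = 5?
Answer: (-6975*√5 + 32922*I/5)/(√5 - I) ≈ -6909.9 - 145.57*I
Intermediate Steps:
A(c, k) = -2 (A(c, k) = 8/(-9 + 5) = 8/(-4) = 8*(-¼) = -2)
a(z, o) = 3 + z
E(G) = 5*G + (-2 + G)/(G + G^(3/2)) (E(G) = 5*G + (G - 2)/(G + G*√G) = 5*G + (-2 + G)/(G + G^(3/2)))
E(a(-4*2, -1))*279 = ((-2 + (3 - 4*2) + 5*(3 - 4*2)² + 5*(3 - 4*2)^(5/2))/((3 - 4*2) + (3 - 4*2)^(3/2)))*279 = ((-2 + (3 - 8) + 5*(3 - 8)² + 5*(3 - 8)^(5/2))/((3 - 8) + (3 - 8)^(3/2)))*279 = ((-2 - 5 + 5*(-5)² + 5*(-5)^(5/2))/(-5 + (-5)^(3/2)))*279 = ((-2 - 5 + 5*25 + 5*(25*I*√5))/(-5 - 5*I*√5))*279 = ((-2 - 5 + 125 + 125*I*√5)/(-5 - 5*I*√5))*279 = ((118 + 125*I*√5)/(-5 - 5*I*√5))*279 = 279*(118 + 125*I*√5)/(-5 - 5*I*√5)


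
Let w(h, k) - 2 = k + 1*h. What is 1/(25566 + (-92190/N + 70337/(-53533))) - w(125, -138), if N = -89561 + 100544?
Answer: 7870736012962/715518910473 ≈ 11.000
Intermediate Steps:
w(h, k) = 2 + h + k (w(h, k) = 2 + (k + 1*h) = 2 + (k + h) = 2 + (h + k) = 2 + h + k)
N = 10983
1/(25566 + (-92190/N + 70337/(-53533))) - w(125, -138) = 1/(25566 + (-92190/10983 + 70337/(-53533))) - (2 + 125 - 138) = 1/(25566 + (-92190*1/10983 + 70337*(-1/53533))) - 1*(-11) = 1/(25566 + (-4390/523 - 70337/53533)) + 11 = 1/(25566 - 271796121/27997759) + 11 = 1/(715518910473/27997759) + 11 = 27997759/715518910473 + 11 = 7870736012962/715518910473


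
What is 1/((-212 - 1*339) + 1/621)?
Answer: -621/342170 ≈ -0.0018149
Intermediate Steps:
1/((-212 - 1*339) + 1/621) = 1/((-212 - 339) + 1/621) = 1/(-551 + 1/621) = 1/(-342170/621) = -621/342170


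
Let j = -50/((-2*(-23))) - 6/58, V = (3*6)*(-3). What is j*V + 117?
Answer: 120915/667 ≈ 181.28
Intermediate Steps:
V = -54 (V = 18*(-3) = -54)
j = -794/667 (j = -50/46 - 6*1/58 = -50*1/46 - 3/29 = -25/23 - 3/29 = -794/667 ≈ -1.1904)
j*V + 117 = -794/667*(-54) + 117 = 42876/667 + 117 = 120915/667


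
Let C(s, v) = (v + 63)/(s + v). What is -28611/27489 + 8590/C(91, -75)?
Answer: -1683793/147 ≈ -11454.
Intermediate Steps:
C(s, v) = (63 + v)/(s + v)
-28611/27489 + 8590/C(91, -75) = -28611/27489 + 8590/(((63 - 75)/(91 - 75))) = -28611*1/27489 + 8590/((-12/16)) = -51/49 + 8590/(((1/16)*(-12))) = -51/49 + 8590/(-¾) = -51/49 + 8590*(-4/3) = -51/49 - 34360/3 = -1683793/147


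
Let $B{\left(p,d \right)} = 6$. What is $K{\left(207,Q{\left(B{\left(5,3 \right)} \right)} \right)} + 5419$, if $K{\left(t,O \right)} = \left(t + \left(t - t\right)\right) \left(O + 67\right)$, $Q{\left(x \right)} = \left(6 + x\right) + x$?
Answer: $23014$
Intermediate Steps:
$Q{\left(x \right)} = 6 + 2 x$
$K{\left(t,O \right)} = t \left(67 + O\right)$ ($K{\left(t,O \right)} = \left(t + 0\right) \left(67 + O\right) = t \left(67 + O\right)$)
$K{\left(207,Q{\left(B{\left(5,3 \right)} \right)} \right)} + 5419 = 207 \left(67 + \left(6 + 2 \cdot 6\right)\right) + 5419 = 207 \left(67 + \left(6 + 12\right)\right) + 5419 = 207 \left(67 + 18\right) + 5419 = 207 \cdot 85 + 5419 = 17595 + 5419 = 23014$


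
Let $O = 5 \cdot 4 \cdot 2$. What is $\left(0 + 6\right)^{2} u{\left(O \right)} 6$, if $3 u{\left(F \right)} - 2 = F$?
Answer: $3024$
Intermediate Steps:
$O = 40$ ($O = 20 \cdot 2 = 40$)
$u{\left(F \right)} = \frac{2}{3} + \frac{F}{3}$
$\left(0 + 6\right)^{2} u{\left(O \right)} 6 = \left(0 + 6\right)^{2} \left(\frac{2}{3} + \frac{1}{3} \cdot 40\right) 6 = 6^{2} \left(\frac{2}{3} + \frac{40}{3}\right) 6 = 36 \cdot 14 \cdot 6 = 504 \cdot 6 = 3024$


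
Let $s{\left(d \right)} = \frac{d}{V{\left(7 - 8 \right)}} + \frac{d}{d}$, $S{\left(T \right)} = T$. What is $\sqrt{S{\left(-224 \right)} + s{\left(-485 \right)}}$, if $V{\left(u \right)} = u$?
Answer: $\sqrt{262} \approx 16.186$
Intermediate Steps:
$s{\left(d \right)} = 1 - d$ ($s{\left(d \right)} = \frac{d}{7 - 8} + \frac{d}{d} = \frac{d}{7 - 8} + 1 = \frac{d}{-1} + 1 = d \left(-1\right) + 1 = - d + 1 = 1 - d$)
$\sqrt{S{\left(-224 \right)} + s{\left(-485 \right)}} = \sqrt{-224 + \left(1 - -485\right)} = \sqrt{-224 + \left(1 + 485\right)} = \sqrt{-224 + 486} = \sqrt{262}$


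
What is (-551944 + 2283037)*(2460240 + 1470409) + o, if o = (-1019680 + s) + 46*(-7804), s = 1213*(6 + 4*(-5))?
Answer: 6804317573711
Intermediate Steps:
s = -16982 (s = 1213*(6 - 20) = 1213*(-14) = -16982)
o = -1395646 (o = (-1019680 - 16982) + 46*(-7804) = -1036662 - 358984 = -1395646)
(-551944 + 2283037)*(2460240 + 1470409) + o = (-551944 + 2283037)*(2460240 + 1470409) - 1395646 = 1731093*3930649 - 1395646 = 6804318969357 - 1395646 = 6804317573711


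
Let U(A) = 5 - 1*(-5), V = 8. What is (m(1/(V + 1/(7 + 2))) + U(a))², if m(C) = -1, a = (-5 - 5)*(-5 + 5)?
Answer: 81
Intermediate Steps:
a = 0 (a = -10*0 = 0)
U(A) = 10 (U(A) = 5 + 5 = 10)
(m(1/(V + 1/(7 + 2))) + U(a))² = (-1 + 10)² = 9² = 81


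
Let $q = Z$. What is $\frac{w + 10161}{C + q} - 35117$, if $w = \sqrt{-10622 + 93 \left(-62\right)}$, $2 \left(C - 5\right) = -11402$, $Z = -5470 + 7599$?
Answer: $- \frac{41757500}{1189} - \frac{2 i \sqrt{4097}}{3567} \approx -35120.0 - 0.035889 i$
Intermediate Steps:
$Z = 2129$
$C = -5696$ ($C = 5 + \frac{1}{2} \left(-11402\right) = 5 - 5701 = -5696$)
$q = 2129$
$w = 2 i \sqrt{4097}$ ($w = \sqrt{-10622 - 5766} = \sqrt{-16388} = 2 i \sqrt{4097} \approx 128.02 i$)
$\frac{w + 10161}{C + q} - 35117 = \frac{2 i \sqrt{4097} + 10161}{-5696 + 2129} - 35117 = \frac{10161 + 2 i \sqrt{4097}}{-3567} - 35117 = \left(10161 + 2 i \sqrt{4097}\right) \left(- \frac{1}{3567}\right) - 35117 = \left(- \frac{3387}{1189} - \frac{2 i \sqrt{4097}}{3567}\right) - 35117 = - \frac{41757500}{1189} - \frac{2 i \sqrt{4097}}{3567}$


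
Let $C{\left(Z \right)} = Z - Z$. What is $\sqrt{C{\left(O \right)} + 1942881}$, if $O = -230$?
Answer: $\sqrt{1942881} \approx 1393.9$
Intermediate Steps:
$C{\left(Z \right)} = 0$
$\sqrt{C{\left(O \right)} + 1942881} = \sqrt{0 + 1942881} = \sqrt{1942881}$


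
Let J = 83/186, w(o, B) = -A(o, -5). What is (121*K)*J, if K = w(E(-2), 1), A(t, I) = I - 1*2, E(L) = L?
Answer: 70301/186 ≈ 377.96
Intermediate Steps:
A(t, I) = -2 + I (A(t, I) = I - 2 = -2 + I)
w(o, B) = 7 (w(o, B) = -(-2 - 5) = -1*(-7) = 7)
J = 83/186 (J = 83*(1/186) = 83/186 ≈ 0.44624)
K = 7
(121*K)*J = (121*7)*(83/186) = 847*(83/186) = 70301/186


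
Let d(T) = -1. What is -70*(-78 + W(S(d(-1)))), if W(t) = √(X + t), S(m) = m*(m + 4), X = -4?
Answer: 5460 - 70*I*√7 ≈ 5460.0 - 185.2*I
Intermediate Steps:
S(m) = m*(4 + m)
W(t) = √(-4 + t)
-70*(-78 + W(S(d(-1)))) = -70*(-78 + √(-4 - (4 - 1))) = -70*(-78 + √(-4 - 1*3)) = -70*(-78 + √(-4 - 3)) = -70*(-78 + √(-7)) = -70*(-78 + I*√7) = 5460 - 70*I*√7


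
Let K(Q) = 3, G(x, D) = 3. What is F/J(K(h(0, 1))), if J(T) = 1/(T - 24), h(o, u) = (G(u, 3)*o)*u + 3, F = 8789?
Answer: -184569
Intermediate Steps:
h(o, u) = 3 + 3*o*u (h(o, u) = (3*o)*u + 3 = 3*o*u + 3 = 3 + 3*o*u)
J(T) = 1/(-24 + T)
F/J(K(h(0, 1))) = 8789/(1/(-24 + 3)) = 8789/(1/(-21)) = 8789/(-1/21) = 8789*(-21) = -184569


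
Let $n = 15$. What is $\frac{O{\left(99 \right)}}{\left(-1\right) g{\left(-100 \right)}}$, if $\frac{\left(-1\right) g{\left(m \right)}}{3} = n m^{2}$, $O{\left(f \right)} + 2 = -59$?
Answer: $- \frac{61}{450000} \approx -0.00013556$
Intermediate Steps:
$O{\left(f \right)} = -61$ ($O{\left(f \right)} = -2 - 59 = -61$)
$g{\left(m \right)} = - 45 m^{2}$ ($g{\left(m \right)} = - 3 \cdot 15 m^{2} = - 45 m^{2}$)
$\frac{O{\left(99 \right)}}{\left(-1\right) g{\left(-100 \right)}} = - \frac{61}{\left(-1\right) \left(- 45 \left(-100\right)^{2}\right)} = - \frac{61}{\left(-1\right) \left(\left(-45\right) 10000\right)} = - \frac{61}{\left(-1\right) \left(-450000\right)} = - \frac{61}{450000}$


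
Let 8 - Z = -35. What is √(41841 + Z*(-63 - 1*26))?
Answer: √38014 ≈ 194.97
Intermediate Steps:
Z = 43 (Z = 8 - 1*(-35) = 8 + 35 = 43)
√(41841 + Z*(-63 - 1*26)) = √(41841 + 43*(-63 - 1*26)) = √(41841 + 43*(-63 - 26)) = √(41841 + 43*(-89)) = √(41841 - 3827) = √38014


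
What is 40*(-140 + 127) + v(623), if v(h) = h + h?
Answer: 726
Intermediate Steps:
v(h) = 2*h
40*(-140 + 127) + v(623) = 40*(-140 + 127) + 2*623 = 40*(-13) + 1246 = -520 + 1246 = 726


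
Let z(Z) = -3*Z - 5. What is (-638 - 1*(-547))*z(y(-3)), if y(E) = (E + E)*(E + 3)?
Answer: 455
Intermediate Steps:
y(E) = 2*E*(3 + E) (y(E) = (2*E)*(3 + E) = 2*E*(3 + E))
z(Z) = -5 - 3*Z
(-638 - 1*(-547))*z(y(-3)) = (-638 - 1*(-547))*(-5 - 6*(-3)*(3 - 3)) = (-638 + 547)*(-5 - 6*(-3)*0) = -91*(-5 - 3*0) = -91*(-5 + 0) = -91*(-5) = 455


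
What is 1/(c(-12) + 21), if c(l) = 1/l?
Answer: 12/251 ≈ 0.047809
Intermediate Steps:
1/(c(-12) + 21) = 1/(1/(-12) + 21) = 1/(-1/12 + 21) = 1/(251/12) = 12/251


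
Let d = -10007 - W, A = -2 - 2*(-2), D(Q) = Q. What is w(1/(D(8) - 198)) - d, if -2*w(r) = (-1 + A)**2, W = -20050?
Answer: -20087/2 ≈ -10044.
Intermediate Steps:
A = 2 (A = -2 + 4 = 2)
w(r) = -1/2 (w(r) = -(-1 + 2)**2/2 = -1/2*1**2 = -1/2*1 = -1/2)
d = 10043 (d = -10007 - 1*(-20050) = -10007 + 20050 = 10043)
w(1/(D(8) - 198)) - d = -1/2 - 1*10043 = -1/2 - 10043 = -20087/2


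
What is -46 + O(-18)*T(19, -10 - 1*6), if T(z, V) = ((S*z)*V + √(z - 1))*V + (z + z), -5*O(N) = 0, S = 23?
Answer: -46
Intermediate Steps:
O(N) = 0 (O(N) = -⅕*0 = 0)
T(z, V) = 2*z + V*(√(-1 + z) + 23*V*z) (T(z, V) = ((23*z)*V + √(z - 1))*V + (z + z) = (23*V*z + √(-1 + z))*V + 2*z = (√(-1 + z) + 23*V*z)*V + 2*z = V*(√(-1 + z) + 23*V*z) + 2*z = 2*z + V*(√(-1 + z) + 23*V*z))
-46 + O(-18)*T(19, -10 - 1*6) = -46 + 0*(2*19 + (-10 - 1*6)*√(-1 + 19) + 23*19*(-10 - 1*6)²) = -46 + 0*(38 + (-10 - 6)*√18 + 23*19*(-10 - 6)²) = -46 + 0*(38 - 48*√2 + 23*19*(-16)²) = -46 + 0*(38 - 48*√2 + 23*19*256) = -46 + 0*(38 - 48*√2 + 111872) = -46 + 0*(111910 - 48*√2) = -46 + 0 = -46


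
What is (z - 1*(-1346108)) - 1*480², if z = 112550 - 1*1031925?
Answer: 196333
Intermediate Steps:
z = -919375 (z = 112550 - 1031925 = -919375)
(z - 1*(-1346108)) - 1*480² = (-919375 - 1*(-1346108)) - 1*480² = (-919375 + 1346108) - 1*230400 = 426733 - 230400 = 196333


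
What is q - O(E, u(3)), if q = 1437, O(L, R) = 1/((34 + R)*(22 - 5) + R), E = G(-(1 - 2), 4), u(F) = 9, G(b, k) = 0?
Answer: 1063379/740 ≈ 1437.0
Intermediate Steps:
E = 0
O(L, R) = 1/(578 + 18*R) (O(L, R) = 1/((34 + R)*17 + R) = 1/((578 + 17*R) + R) = 1/(578 + 18*R))
q - O(E, u(3)) = 1437 - 1/(2*(289 + 9*9)) = 1437 - 1/(2*(289 + 81)) = 1437 - 1/(2*370) = 1437 - 1*1/740 = 1437 - 1/740 = 1063379/740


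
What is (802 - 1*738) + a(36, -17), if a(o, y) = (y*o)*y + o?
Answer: 10504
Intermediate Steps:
a(o, y) = o + o*y² (a(o, y) = (o*y)*y + o = o*y² + o = o + o*y²)
(802 - 1*738) + a(36, -17) = (802 - 1*738) + 36*(1 + (-17)²) = (802 - 738) + 36*(1 + 289) = 64 + 36*290 = 64 + 10440 = 10504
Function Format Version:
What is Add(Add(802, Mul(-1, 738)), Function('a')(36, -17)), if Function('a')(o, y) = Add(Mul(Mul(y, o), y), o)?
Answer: 10504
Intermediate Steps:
Function('a')(o, y) = Add(o, Mul(o, Pow(y, 2))) (Function('a')(o, y) = Add(Mul(Mul(o, y), y), o) = Add(Mul(o, Pow(y, 2)), o) = Add(o, Mul(o, Pow(y, 2))))
Add(Add(802, Mul(-1, 738)), Function('a')(36, -17)) = Add(Add(802, Mul(-1, 738)), Mul(36, Add(1, Pow(-17, 2)))) = Add(Add(802, -738), Mul(36, Add(1, 289))) = Add(64, Mul(36, 290)) = Add(64, 10440) = 10504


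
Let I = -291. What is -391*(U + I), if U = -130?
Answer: 164611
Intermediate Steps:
-391*(U + I) = -391*(-130 - 291) = -391*(-421) = 164611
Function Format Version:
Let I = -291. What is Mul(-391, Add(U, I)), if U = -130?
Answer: 164611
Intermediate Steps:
Mul(-391, Add(U, I)) = Mul(-391, Add(-130, -291)) = Mul(-391, -421) = 164611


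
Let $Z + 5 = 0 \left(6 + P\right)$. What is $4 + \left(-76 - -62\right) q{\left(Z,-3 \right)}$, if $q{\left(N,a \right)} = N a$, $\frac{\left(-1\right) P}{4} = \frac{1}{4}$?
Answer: $-206$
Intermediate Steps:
$P = -1$ ($P = - \frac{4}{4} = \left(-4\right) \frac{1}{4} = -1$)
$Z = -5$ ($Z = -5 + 0 \left(6 - 1\right) = -5 + 0 \cdot 5 = -5 + 0 = -5$)
$4 + \left(-76 - -62\right) q{\left(Z,-3 \right)} = 4 + \left(-76 - -62\right) \left(\left(-5\right) \left(-3\right)\right) = 4 + \left(-76 + 62\right) 15 = 4 - 210 = -206$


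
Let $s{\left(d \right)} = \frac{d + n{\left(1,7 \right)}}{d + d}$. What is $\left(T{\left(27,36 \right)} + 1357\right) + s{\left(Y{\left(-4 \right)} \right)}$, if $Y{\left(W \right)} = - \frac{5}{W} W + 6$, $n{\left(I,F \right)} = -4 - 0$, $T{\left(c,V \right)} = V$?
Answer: $\frac{2783}{2} \approx 1391.5$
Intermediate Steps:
$n{\left(I,F \right)} = -4$ ($n{\left(I,F \right)} = -4 + 0 = -4$)
$Y{\left(W \right)} = 1$ ($Y{\left(W \right)} = -5 + 6 = 1$)
$s{\left(d \right)} = \frac{-4 + d}{2 d}$ ($s{\left(d \right)} = \frac{d - 4}{d + d} = \frac{-4 + d}{2 d}$)
$\left(T{\left(27,36 \right)} + 1357\right) + s{\left(Y{\left(-4 \right)} \right)} = \left(36 + 1357\right) + \frac{-4 + 1}{2 \cdot 1} = 1393 + \frac{1}{2} \cdot 1 \left(-3\right) = 1393 - \frac{3}{2} = \frac{2783}{2}$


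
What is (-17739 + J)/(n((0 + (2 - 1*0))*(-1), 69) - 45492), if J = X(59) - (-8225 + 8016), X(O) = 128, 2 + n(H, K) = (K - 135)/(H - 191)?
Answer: 1679293/4390138 ≈ 0.38251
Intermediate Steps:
n(H, K) = -2 + (-135 + K)/(-191 + H) (n(H, K) = -2 + (K - 135)/(H - 191) = -2 + (-135 + K)/(-191 + H))
J = 337 (J = 128 - (-8225 + 8016) = 128 - 1*(-209) = 128 + 209 = 337)
(-17739 + J)/(n((0 + (2 - 1*0))*(-1), 69) - 45492) = (-17739 + 337)/((247 + 69 - 2*(0 + (2 - 1*0))*(-1))/(-191 + (0 + (2 - 1*0))*(-1)) - 45492) = -17402/((247 + 69 - 2*(0 + (2 + 0))*(-1))/(-191 + (0 + (2 + 0))*(-1)) - 45492) = -17402/((247 + 69 - 2*(0 + 2)*(-1))/(-191 + (0 + 2)*(-1)) - 45492) = -17402/((247 + 69 - 4*(-1))/(-191 + 2*(-1)) - 45492) = -17402/((247 + 69 - 2*(-2))/(-191 - 2) - 45492) = -17402/((247 + 69 + 4)/(-193) - 45492) = -17402/(-1/193*320 - 45492) = -17402/(-320/193 - 45492) = -17402/(-8780276/193) = -17402*(-193/8780276) = 1679293/4390138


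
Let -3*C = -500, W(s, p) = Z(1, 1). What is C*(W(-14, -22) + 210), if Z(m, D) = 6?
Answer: 36000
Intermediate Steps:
W(s, p) = 6
C = 500/3 (C = -1/3*(-500) = 500/3 ≈ 166.67)
C*(W(-14, -22) + 210) = 500*(6 + 210)/3 = (500/3)*216 = 36000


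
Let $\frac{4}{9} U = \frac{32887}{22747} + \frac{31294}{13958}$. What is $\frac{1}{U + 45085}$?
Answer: $\frac{317502626}{14317240376279} \approx 2.2176 \cdot 10^{-5}$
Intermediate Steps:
$U = \frac{2634483069}{317502626}$ ($U = \frac{9 \left(\frac{32887}{22747} + \frac{31294}{13958}\right)}{4} = \frac{9 \left(32887 \cdot \frac{1}{22747} + 31294 \cdot \frac{1}{13958}\right)}{4} = \frac{9 \left(\frac{32887}{22747} + \frac{15647}{6979}\right)}{4} = \frac{9}{4} \cdot \frac{585440682}{158751313} = \frac{2634483069}{317502626} \approx 8.2975$)
$\frac{1}{U + 45085} = \frac{1}{\frac{2634483069}{317502626} + 45085} = \frac{1}{\frac{14317240376279}{317502626}} = \frac{317502626}{14317240376279}$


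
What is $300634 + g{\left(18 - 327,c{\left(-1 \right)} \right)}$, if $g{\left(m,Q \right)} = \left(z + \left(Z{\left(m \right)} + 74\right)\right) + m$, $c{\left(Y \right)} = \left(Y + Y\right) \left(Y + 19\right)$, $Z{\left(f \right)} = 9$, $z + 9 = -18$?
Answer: $300381$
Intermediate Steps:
$z = -27$ ($z = -9 - 18 = -27$)
$c{\left(Y \right)} = 2 Y \left(19 + Y\right)$
$g{\left(m,Q \right)} = 56 + m$ ($g{\left(m,Q \right)} = \left(-27 + \left(9 + 74\right)\right) + m = \left(-27 + 83\right) + m = 56 + m$)
$300634 + g{\left(18 - 327,c{\left(-1 \right)} \right)} = 300634 + \left(56 + \left(18 - 327\right)\right) = 300634 + \left(56 - 309\right) = 300634 - 253 = 300381$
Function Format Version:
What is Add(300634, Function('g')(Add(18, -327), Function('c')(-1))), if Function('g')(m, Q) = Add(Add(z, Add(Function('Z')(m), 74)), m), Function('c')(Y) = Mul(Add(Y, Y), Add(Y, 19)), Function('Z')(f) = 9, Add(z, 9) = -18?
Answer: 300381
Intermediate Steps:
z = -27 (z = Add(-9, -18) = -27)
Function('c')(Y) = Mul(2, Y, Add(19, Y)) (Function('c')(Y) = Mul(Mul(2, Y), Add(19, Y)) = Mul(2, Y, Add(19, Y)))
Function('g')(m, Q) = Add(56, m) (Function('g')(m, Q) = Add(Add(-27, Add(9, 74)), m) = Add(Add(-27, 83), m) = Add(56, m))
Add(300634, Function('g')(Add(18, -327), Function('c')(-1))) = Add(300634, Add(56, Add(18, -327))) = Add(300634, Add(56, -309)) = Add(300634, -253) = 300381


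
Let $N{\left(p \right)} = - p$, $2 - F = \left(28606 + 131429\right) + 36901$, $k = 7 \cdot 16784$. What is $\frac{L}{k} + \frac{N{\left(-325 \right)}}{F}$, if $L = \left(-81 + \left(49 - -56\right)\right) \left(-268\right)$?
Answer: $- \frac{81553943}{1446086362} \approx -0.056396$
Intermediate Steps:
$k = 117488$
$F = -196934$ ($F = 2 - \left(\left(28606 + 131429\right) + 36901\right) = 2 - \left(160035 + 36901\right) = 2 - 196936 = -196934$)
$L = -6432$ ($L = \left(-81 + \left(49 + 56\right)\right) \left(-268\right) = \left(-81 + 105\right) \left(-268\right) = 24 \left(-268\right) = -6432$)
$\frac{L}{k} + \frac{N{\left(-325 \right)}}{F} = - \frac{6432}{117488} + \frac{\left(-1\right) \left(-325\right)}{-196934} = \left(-6432\right) \frac{1}{117488} + 325 \left(- \frac{1}{196934}\right) = - \frac{402}{7343} - \frac{325}{196934} = - \frac{81553943}{1446086362}$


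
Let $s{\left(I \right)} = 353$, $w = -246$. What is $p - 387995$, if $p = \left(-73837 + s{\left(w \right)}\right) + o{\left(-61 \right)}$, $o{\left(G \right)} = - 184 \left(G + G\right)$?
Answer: $-439031$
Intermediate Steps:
$o{\left(G \right)} = - 368 G$ ($o{\left(G \right)} = - 184 \cdot 2 G = - 368 G$)
$p = -51036$ ($p = \left(-73837 + 353\right) - -22448 = -73484 + 22448 = -51036$)
$p - 387995 = -51036 - 387995 = -439031$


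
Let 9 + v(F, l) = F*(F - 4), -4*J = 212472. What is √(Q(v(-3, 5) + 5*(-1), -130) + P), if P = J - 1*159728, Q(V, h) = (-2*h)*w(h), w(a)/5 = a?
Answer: I*√381846 ≈ 617.94*I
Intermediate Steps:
w(a) = 5*a
J = -53118 (J = -¼*212472 = -53118)
v(F, l) = -9 + F*(-4 + F) (v(F, l) = -9 + F*(F - 4) = -9 + F*(-4 + F))
Q(V, h) = -10*h² (Q(V, h) = (-2*h)*(5*h) = -10*h²)
P = -212846 (P = -53118 - 1*159728 = -53118 - 159728 = -212846)
√(Q(v(-3, 5) + 5*(-1), -130) + P) = √(-10*(-130)² - 212846) = √(-10*16900 - 212846) = √(-169000 - 212846) = √(-381846) = I*√381846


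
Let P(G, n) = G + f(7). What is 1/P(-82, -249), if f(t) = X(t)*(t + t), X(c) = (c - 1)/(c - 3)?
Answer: -1/61 ≈ -0.016393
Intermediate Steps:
X(c) = (-1 + c)/(-3 + c)
f(t) = 2*t*(-1 + t)/(-3 + t) (f(t) = ((-1 + t)/(-3 + t))*(t + t) = ((-1 + t)/(-3 + t))*(2*t) = 2*t*(-1 + t)/(-3 + t))
P(G, n) = 21 + G (P(G, n) = G + 2*7*(-1 + 7)/(-3 + 7) = G + 2*7*6/4 = G + 2*7*(1/4)*6 = G + 21 = 21 + G)
1/P(-82, -249) = 1/(21 - 82) = 1/(-61) = -1/61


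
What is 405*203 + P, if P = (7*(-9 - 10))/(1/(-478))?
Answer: 145789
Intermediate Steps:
P = 63574 (P = (7*(-19))/(-1/478) = -133*(-478) = 63574)
405*203 + P = 405*203 + 63574 = 82215 + 63574 = 145789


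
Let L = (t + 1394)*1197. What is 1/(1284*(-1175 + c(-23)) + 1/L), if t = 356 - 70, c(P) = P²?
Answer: -2010960/1668018925439 ≈ -1.2056e-6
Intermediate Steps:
t = 286
L = 2010960 (L = (286 + 1394)*1197 = 1680*1197 = 2010960)
1/(1284*(-1175 + c(-23)) + 1/L) = 1/(1284*(-1175 + (-23)²) + 1/2010960) = 1/(1284*(-1175 + 529) + 1/2010960) = 1/(1284*(-646) + 1/2010960) = 1/(-829464 + 1/2010960) = 1/(-1668018925439/2010960) = -2010960/1668018925439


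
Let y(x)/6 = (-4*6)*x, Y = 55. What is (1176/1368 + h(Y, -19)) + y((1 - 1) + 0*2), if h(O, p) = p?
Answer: -1034/57 ≈ -18.140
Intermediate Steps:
y(x) = -144*x (y(x) = 6*((-4*6)*x) = 6*(-24*x) = -144*x)
(1176/1368 + h(Y, -19)) + y((1 - 1) + 0*2) = (1176/1368 - 19) - 144*((1 - 1) + 0*2) = (1176*(1/1368) - 19) - 144*(0 + 0) = (49/57 - 19) - 144*0 = -1034/57 + 0 = -1034/57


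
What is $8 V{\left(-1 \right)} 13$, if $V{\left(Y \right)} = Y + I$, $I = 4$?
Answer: $312$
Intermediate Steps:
$V{\left(Y \right)} = 4 + Y$ ($V{\left(Y \right)} = Y + 4 = 4 + Y$)
$8 V{\left(-1 \right)} 13 = 8 \left(4 - 1\right) 13 = 8 \cdot 3 \cdot 13 = 24 \cdot 13 = 312$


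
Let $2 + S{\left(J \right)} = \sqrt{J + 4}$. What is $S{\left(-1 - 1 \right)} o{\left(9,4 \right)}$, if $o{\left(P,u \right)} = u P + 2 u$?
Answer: $-88 + 44 \sqrt{2} \approx -25.775$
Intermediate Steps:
$o{\left(P,u \right)} = 2 u + P u$ ($o{\left(P,u \right)} = P u + 2 u = 2 u + P u$)
$S{\left(J \right)} = -2 + \sqrt{4 + J}$ ($S{\left(J \right)} = -2 + \sqrt{J + 4} = -2 + \sqrt{4 + J}$)
$S{\left(-1 - 1 \right)} o{\left(9,4 \right)} = \left(-2 + \sqrt{4 - 2}\right) 4 \left(2 + 9\right) = \left(-2 + \sqrt{4 - 2}\right) 4 \cdot 11 = \left(-2 + \sqrt{2}\right) 44 = -88 + 44 \sqrt{2}$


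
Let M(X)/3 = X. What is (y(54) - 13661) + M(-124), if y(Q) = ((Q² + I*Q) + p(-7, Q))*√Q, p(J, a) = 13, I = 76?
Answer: -14033 + 21099*√6 ≈ 37649.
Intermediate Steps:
M(X) = 3*X
y(Q) = √Q*(13 + Q² + 76*Q) (y(Q) = ((Q² + 76*Q) + 13)*√Q = (13 + Q² + 76*Q)*√Q = √Q*(13 + Q² + 76*Q))
(y(54) - 13661) + M(-124) = (√54*(13 + 54² + 76*54) - 13661) + 3*(-124) = ((3*√6)*(13 + 2916 + 4104) - 13661) - 372 = ((3*√6)*7033 - 13661) - 372 = (21099*√6 - 13661) - 372 = (-13661 + 21099*√6) - 372 = -14033 + 21099*√6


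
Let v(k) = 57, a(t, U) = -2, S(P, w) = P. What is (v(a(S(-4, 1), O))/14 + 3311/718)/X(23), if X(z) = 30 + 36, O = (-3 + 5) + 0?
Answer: 10910/82929 ≈ 0.13156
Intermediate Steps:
O = 2 (O = 2 + 0 = 2)
X(z) = 66
(v(a(S(-4, 1), O))/14 + 3311/718)/X(23) = (57/14 + 3311/718)/66 = (57*(1/14) + 3311*(1/718))*(1/66) = (57/14 + 3311/718)*(1/66) = (21820/2513)*(1/66) = 10910/82929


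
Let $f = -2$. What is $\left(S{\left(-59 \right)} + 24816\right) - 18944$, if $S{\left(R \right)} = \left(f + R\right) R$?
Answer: $9471$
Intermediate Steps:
$S{\left(R \right)} = R \left(-2 + R\right)$ ($S{\left(R \right)} = \left(-2 + R\right) R = R \left(-2 + R\right)$)
$\left(S{\left(-59 \right)} + 24816\right) - 18944 = \left(- 59 \left(-2 - 59\right) + 24816\right) - 18944 = \left(\left(-59\right) \left(-61\right) + 24816\right) - 18944 = \left(3599 + 24816\right) - 18944 = 28415 - 18944 = 9471$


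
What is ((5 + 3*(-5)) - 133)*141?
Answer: -20163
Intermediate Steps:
((5 + 3*(-5)) - 133)*141 = ((5 - 15) - 133)*141 = (-10 - 133)*141 = -143*141 = -20163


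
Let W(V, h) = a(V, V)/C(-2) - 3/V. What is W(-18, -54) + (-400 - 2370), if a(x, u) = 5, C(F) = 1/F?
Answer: -16679/6 ≈ -2779.8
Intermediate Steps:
W(V, h) = -10 - 3/V (W(V, h) = 5/(1/(-2)) - 3/V = 5/(-½) - 3/V = 5*(-2) - 3/V = -10 - 3/V)
W(-18, -54) + (-400 - 2370) = (-10 - 3/(-18)) + (-400 - 2370) = (-10 - 3*(-1/18)) - 2770 = (-10 + ⅙) - 2770 = -59/6 - 2770 = -16679/6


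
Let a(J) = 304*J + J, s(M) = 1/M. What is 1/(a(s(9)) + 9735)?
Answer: 9/87920 ≈ 0.00010237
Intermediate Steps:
a(J) = 305*J
1/(a(s(9)) + 9735) = 1/(305/9 + 9735) = 1/(87920/9) = 9/87920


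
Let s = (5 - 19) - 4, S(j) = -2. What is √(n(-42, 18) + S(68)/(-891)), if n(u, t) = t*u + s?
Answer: 4*I*√474122/99 ≈ 27.821*I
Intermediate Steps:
s = -18 (s = -14 - 4 = -18)
n(u, t) = -18 + t*u (n(u, t) = t*u - 18 = -18 + t*u)
√(n(-42, 18) + S(68)/(-891)) = √((-18 + 18*(-42)) - 2/(-891)) = √((-18 - 756) - 2*(-1/891)) = √(-774 + 2/891) = √(-689632/891) = 4*I*√474122/99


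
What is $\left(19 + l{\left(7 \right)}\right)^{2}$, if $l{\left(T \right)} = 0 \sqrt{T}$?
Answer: $361$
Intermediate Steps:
$l{\left(T \right)} = 0$
$\left(19 + l{\left(7 \right)}\right)^{2} = \left(19 + 0\right)^{2} = 19^{2} = 361$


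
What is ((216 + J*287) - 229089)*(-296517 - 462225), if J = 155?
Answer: 139902919896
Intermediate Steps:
((216 + J*287) - 229089)*(-296517 - 462225) = ((216 + 155*287) - 229089)*(-296517 - 462225) = ((216 + 44485) - 229089)*(-758742) = (44701 - 229089)*(-758742) = -184388*(-758742) = 139902919896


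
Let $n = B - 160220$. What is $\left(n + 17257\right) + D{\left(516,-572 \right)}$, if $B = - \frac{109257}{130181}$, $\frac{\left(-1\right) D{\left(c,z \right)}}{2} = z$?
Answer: $- \frac{18462248496}{130181} \approx -1.4182 \cdot 10^{5}$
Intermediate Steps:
$D{\left(c,z \right)} = - 2 z$
$B = - \frac{109257}{130181}$ ($B = \left(-109257\right) \frac{1}{130181} = - \frac{109257}{130181} \approx -0.83927$)
$n = - \frac{20857709077}{130181}$ ($n = - \frac{109257}{130181} - 160220 = - \frac{20857709077}{130181} \approx -1.6022 \cdot 10^{5}$)
$\left(n + 17257\right) + D{\left(516,-572 \right)} = \left(- \frac{20857709077}{130181} + 17257\right) - -1144 = - \frac{18611175560}{130181} + 1144 = - \frac{18462248496}{130181}$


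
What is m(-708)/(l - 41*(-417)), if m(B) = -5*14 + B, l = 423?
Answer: -389/8760 ≈ -0.044406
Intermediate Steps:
m(B) = -70 + B
m(-708)/(l - 41*(-417)) = (-70 - 708)/(423 - 41*(-417)) = -778/(423 + 17097) = -778/17520 = -778*1/17520 = -389/8760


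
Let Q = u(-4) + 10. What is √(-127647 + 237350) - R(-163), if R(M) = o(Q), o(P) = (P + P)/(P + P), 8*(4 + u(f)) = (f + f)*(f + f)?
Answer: -1 + √109703 ≈ 330.21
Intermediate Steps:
u(f) = -4 + f²/2 (u(f) = -4 + ((f + f)*(f + f))/8 = -4 + ((2*f)*(2*f))/8 = -4 + (4*f²)/8 = -4 + f²/2)
Q = 14 (Q = (-4 + (½)*(-4)²) + 10 = (-4 + (½)*16) + 10 = (-4 + 8) + 10 = 4 + 10 = 14)
o(P) = 1 (o(P) = (2*P)/((2*P)) = (2*P)*(1/(2*P)) = 1)
R(M) = 1
√(-127647 + 237350) - R(-163) = √(-127647 + 237350) - 1*1 = √109703 - 1 = -1 + √109703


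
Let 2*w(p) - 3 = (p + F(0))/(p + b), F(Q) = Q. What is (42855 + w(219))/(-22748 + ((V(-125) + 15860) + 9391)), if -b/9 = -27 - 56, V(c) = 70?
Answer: 27599659/1657012 ≈ 16.656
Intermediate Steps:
b = 747 (b = -9*(-27 - 56) = -9*(-83) = 747)
w(p) = 3/2 + p/(2*(747 + p)) (w(p) = 3/2 + ((p + 0)/(p + 747))/2 = 3/2 + (p/(747 + p))/2 = 3/2 + p/(2*(747 + p)))
(42855 + w(219))/(-22748 + ((V(-125) + 15860) + 9391)) = (42855 + (2241 + 4*219)/(2*(747 + 219)))/(-22748 + ((70 + 15860) + 9391)) = (42855 + (½)*(2241 + 876)/966)/(-22748 + (15930 + 9391)) = (42855 + (½)*(1/966)*3117)/(-22748 + 25321) = (42855 + 1039/644)/2573 = (27599659/644)*(1/2573) = 27599659/1657012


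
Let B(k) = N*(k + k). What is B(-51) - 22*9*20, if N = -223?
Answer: 18786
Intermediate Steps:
B(k) = -446*k (B(k) = -223*(k + k) = -446*k)
B(-51) - 22*9*20 = -446*(-51) - 22*9*20 = 22746 - 198*20 = 22746 - 1*3960 = 22746 - 3960 = 18786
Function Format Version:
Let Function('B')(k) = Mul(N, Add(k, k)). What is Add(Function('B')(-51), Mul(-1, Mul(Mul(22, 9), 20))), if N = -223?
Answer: 18786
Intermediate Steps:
Function('B')(k) = Mul(-446, k) (Function('B')(k) = Mul(-223, Add(k, k)) = Mul(-223, Mul(2, k)) = Mul(-446, k))
Add(Function('B')(-51), Mul(-1, Mul(Mul(22, 9), 20))) = Add(Mul(-446, -51), Mul(-1, Mul(Mul(22, 9), 20))) = Add(22746, Mul(-1, Mul(198, 20))) = Add(22746, Mul(-1, 3960)) = Add(22746, -3960) = 18786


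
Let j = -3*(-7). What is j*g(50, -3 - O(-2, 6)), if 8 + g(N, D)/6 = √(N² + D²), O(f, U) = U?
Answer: -1008 + 126*√2581 ≈ 5393.3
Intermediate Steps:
j = 21
g(N, D) = -48 + 6*√(D² + N²) (g(N, D) = -48 + 6*√(N² + D²) = -48 + 6*√(D² + N²))
j*g(50, -3 - O(-2, 6)) = 21*(-48 + 6*√((-3 - 1*6)² + 50²)) = 21*(-48 + 6*√((-3 - 6)² + 2500)) = 21*(-48 + 6*√((-9)² + 2500)) = 21*(-48 + 6*√(81 + 2500)) = 21*(-48 + 6*√2581) = -1008 + 126*√2581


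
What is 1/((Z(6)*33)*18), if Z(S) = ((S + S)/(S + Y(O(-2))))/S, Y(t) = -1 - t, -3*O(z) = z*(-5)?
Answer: 25/3564 ≈ 0.0070146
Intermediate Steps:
O(z) = 5*z/3 (O(z) = -z*(-5)/3 = -(-5)*z/3 = 5*z/3)
Z(S) = 2/(7/3 + S) (Z(S) = ((S + S)/(S + (-1 - 5*(-2)/3)))/S = ((2*S)/(S + (-1 - 1*(-10/3))))/S = ((2*S)/(S + (-1 + 10/3)))/S = ((2*S)/(S + 7/3))/S = ((2*S)/(7/3 + S))/S = (2*S/(7/3 + S))/S = 2/(7/3 + S))
1/((Z(6)*33)*18) = 1/(((6/(7 + 3*6))*33)*18) = 1/(((6/(7 + 18))*33)*18) = 1/(((6/25)*33)*18) = 1/((198/25)*18) = 1/(3564/25) = 25/3564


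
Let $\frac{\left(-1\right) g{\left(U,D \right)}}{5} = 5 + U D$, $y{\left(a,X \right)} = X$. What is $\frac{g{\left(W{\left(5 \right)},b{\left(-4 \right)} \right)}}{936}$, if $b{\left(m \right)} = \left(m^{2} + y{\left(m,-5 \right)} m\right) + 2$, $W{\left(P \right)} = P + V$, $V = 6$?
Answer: $- \frac{235}{104} \approx -2.2596$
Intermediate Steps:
$W{\left(P \right)} = 6 + P$ ($W{\left(P \right)} = P + 6 = 6 + P$)
$b{\left(m \right)} = 2 + m^{2} - 5 m$ ($b{\left(m \right)} = \left(m^{2} - 5 m\right) + 2 = 2 + m^{2} - 5 m$)
$g{\left(U,D \right)} = -25 - 5 D U$ ($g{\left(U,D \right)} = - 5 \left(5 + U D\right) = - 5 \left(5 + D U\right) = -25 - 5 D U$)
$\frac{g{\left(W{\left(5 \right)},b{\left(-4 \right)} \right)}}{936} = \frac{-25 - 5 \left(2 + \left(-4\right)^{2} - -20\right) \left(6 + 5\right)}{936} = \left(-25 - 5 \left(2 + 16 + 20\right) 11\right) \frac{1}{936} = \left(-25 - 190 \cdot 11\right) \frac{1}{936} = \left(-25 - 2090\right) \frac{1}{936} = \left(-2115\right) \frac{1}{936} = - \frac{235}{104}$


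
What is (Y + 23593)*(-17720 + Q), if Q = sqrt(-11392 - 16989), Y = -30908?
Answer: 129621800 - 7315*I*sqrt(28381) ≈ 1.2962e+8 - 1.2323e+6*I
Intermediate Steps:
Q = I*sqrt(28381) (Q = sqrt(-28381) = I*sqrt(28381) ≈ 168.47*I)
(Y + 23593)*(-17720 + Q) = (-30908 + 23593)*(-17720 + I*sqrt(28381)) = -7315*(-17720 + I*sqrt(28381)) = 129621800 - 7315*I*sqrt(28381)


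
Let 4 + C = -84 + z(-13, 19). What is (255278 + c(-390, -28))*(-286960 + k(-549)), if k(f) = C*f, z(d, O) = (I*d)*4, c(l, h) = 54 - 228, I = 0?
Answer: -60880059392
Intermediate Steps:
c(l, h) = -174
z(d, O) = 0 (z(d, O) = (0*d)*4 = 0*4 = 0)
C = -88 (C = -4 + (-84 + 0) = -4 - 84 = -88)
k(f) = -88*f
(255278 + c(-390, -28))*(-286960 + k(-549)) = (255278 - 174)*(-286960 - 88*(-549)) = 255104*(-286960 + 48312) = 255104*(-238648) = -60880059392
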